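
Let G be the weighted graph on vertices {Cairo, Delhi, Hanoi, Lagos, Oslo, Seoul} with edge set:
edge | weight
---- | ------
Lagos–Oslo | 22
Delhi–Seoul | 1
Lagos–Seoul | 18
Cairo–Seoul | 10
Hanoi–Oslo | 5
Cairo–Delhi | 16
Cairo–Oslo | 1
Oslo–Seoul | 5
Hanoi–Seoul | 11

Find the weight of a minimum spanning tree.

Prim, starting at Oslo.
Step 1: cheapest edge leaving the tree is Cairo–Oslo (1); add Cairo.
Step 2: cheapest edge leaving the tree is Hanoi–Oslo (5); add Hanoi.
Step 3: cheapest edge leaving the tree is Oslo–Seoul (5); add Seoul.
Step 4: cheapest edge leaving the tree is Delhi–Seoul (1); add Delhi.
Step 5: cheapest edge leaving the tree is Lagos–Seoul (18); add Lagos.
MST edges: Cairo–Oslo, Hanoi–Oslo, Oslo–Seoul, Delhi–Seoul, Lagos–Seoul; total weight 1+5+5+1+18 = 30.

30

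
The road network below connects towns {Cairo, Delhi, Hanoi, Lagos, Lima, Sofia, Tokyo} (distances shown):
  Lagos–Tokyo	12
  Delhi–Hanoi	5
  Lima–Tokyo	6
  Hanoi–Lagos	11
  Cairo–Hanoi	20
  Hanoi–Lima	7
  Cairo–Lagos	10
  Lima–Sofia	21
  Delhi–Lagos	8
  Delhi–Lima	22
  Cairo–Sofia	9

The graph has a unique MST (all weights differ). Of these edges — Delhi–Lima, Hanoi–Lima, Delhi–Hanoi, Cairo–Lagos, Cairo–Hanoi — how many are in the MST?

Kruskal: consider edges lightest-first.
Delhi–Hanoi (5): add. Components now {Sofia} {Lima} {Cairo} {Delhi,Hanoi} {Lagos} {Tokyo}
Lima–Tokyo (6): add. Components now {Sofia} {Lima,Tokyo} {Cairo} {Delhi,Hanoi} {Lagos}
Hanoi–Lima (7): add. Components now {Sofia} {Delhi,Hanoi,Lima,Tokyo} {Cairo} {Lagos}
Delhi–Lagos (8): add. Components now {Sofia} {Delhi,Hanoi,Lagos,Lima,Tokyo} {Cairo}
Cairo–Sofia (9): add. Components now {Cairo,Sofia} {Delhi,Hanoi,Lagos,Lima,Tokyo}
Cairo–Lagos (10): add. Components now {Cairo,Delhi,Hanoi,Lagos,Lima,Sofia,Tokyo}
MST edge set: {Delhi–Hanoi, Lima–Tokyo, Hanoi–Lima, Delhi–Lagos, Cairo–Sofia, Cairo–Lagos}.
Of the listed edges, {Hanoi–Lima, Delhi–Hanoi, Cairo–Lagos} are in the MST → 3.

3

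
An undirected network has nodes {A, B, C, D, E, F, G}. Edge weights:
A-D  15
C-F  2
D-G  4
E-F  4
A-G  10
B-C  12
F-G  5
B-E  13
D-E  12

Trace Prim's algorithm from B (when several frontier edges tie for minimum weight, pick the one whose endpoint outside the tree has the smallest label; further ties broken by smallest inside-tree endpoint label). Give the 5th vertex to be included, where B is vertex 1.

Grow the tree from B using Prim:
Step 1: frontier [B-C 12, B-E 13] → take B-C (12); add C.
Step 2: frontier [B-E 13, C-F 2] → take C-F (2); add F.
Step 3: frontier [B-E 13, E-F 4, F-G 5] → take E-F (4); add E.
Step 4: frontier [D-E 12, F-G 5] → take F-G (5); add G.
Step 5: frontier [D-E 12, D-G 4, A-G 10] → take D-G (4); add D.
Step 6: frontier [A-D 15, A-G 10] → take A-G (10); add A.
Vertex order: B, C, F, E, G, D, A. The 5th vertex is G.

G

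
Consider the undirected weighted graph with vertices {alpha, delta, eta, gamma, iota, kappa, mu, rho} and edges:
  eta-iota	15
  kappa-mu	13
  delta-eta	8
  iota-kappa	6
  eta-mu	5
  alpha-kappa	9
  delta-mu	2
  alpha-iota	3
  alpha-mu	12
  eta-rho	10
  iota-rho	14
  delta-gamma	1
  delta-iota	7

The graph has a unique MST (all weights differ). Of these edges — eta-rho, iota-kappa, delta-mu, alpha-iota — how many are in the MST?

4

Kruskal's algorithm — process edges by increasing weight (ties by edge label):
delta-gamma (1): add — endpoints in different components.
delta-mu (2): add — endpoints in different components.
alpha-iota (3): add — endpoints in different components.
eta-mu (5): add — endpoints in different components.
iota-kappa (6): add — endpoints in different components.
delta-iota (7): add — endpoints in different components.
delta-eta (8): skip — delta and eta already connected.
alpha-kappa (9): skip — alpha and kappa already connected.
eta-rho (10): add — endpoints in different components.
MST edge set: {delta-gamma, delta-mu, alpha-iota, eta-mu, iota-kappa, delta-iota, eta-rho}.
Of the listed edges, {eta-rho, iota-kappa, delta-mu, alpha-iota} are in the MST → 4.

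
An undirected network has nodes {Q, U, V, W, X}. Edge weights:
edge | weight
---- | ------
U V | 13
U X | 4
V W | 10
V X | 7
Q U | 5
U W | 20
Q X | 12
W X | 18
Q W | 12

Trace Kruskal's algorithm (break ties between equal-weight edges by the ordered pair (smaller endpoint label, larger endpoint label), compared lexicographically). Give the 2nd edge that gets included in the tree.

Q-U

Sort edges by weight, then run Kruskal:
U X (4): add — endpoints in different components.
Q U (5): add — endpoints in different components.
V X (7): add — endpoints in different components.
V W (10): add — endpoints in different components.
The 2nd edge added is Q U.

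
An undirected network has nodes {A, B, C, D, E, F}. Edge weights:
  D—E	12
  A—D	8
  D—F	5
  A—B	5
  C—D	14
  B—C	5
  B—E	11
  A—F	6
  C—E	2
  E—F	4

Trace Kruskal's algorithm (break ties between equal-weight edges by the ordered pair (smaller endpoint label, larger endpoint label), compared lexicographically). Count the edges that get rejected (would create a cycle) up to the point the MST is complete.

0

Sort edges by weight, then run Kruskal:
C—E (2): add — endpoints in different components.
E—F (4): add — endpoints in different components.
A—B (5): add — endpoints in different components.
B—C (5): add — endpoints in different components.
D—F (5): add — endpoints in different components.
Edges rejected before the tree was complete: 0.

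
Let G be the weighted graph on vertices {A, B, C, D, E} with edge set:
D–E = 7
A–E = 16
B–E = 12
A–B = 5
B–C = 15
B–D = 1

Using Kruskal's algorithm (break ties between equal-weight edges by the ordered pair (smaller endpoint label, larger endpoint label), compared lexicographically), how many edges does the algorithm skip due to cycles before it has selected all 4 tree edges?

Kruskal's algorithm — process edges by increasing weight (ties by edge label):
B–D (1): add — endpoints in different components.
A–B (5): add — endpoints in different components.
D–E (7): add — endpoints in different components.
B–E (12): skip — B and E already connected.
B–C (15): add — endpoints in different components.
Edges rejected before the tree was complete: 1.

1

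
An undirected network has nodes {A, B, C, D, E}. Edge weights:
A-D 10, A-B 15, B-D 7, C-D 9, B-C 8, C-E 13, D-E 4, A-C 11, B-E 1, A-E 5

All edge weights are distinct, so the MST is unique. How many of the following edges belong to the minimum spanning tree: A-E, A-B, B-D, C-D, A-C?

1

Kruskal: consider edges lightest-first.
B-E (1): add. Components now {A} {B,E} {C} {D}
D-E (4): add. Components now {A} {B,D,E} {C}
A-E (5): add. Components now {A,B,D,E} {C}
B-D (7): skip — B and D already connected.
B-C (8): add. Components now {A,B,C,D,E}
MST edge set: {B-E, D-E, A-E, B-C}.
Of the listed edges, {A-E} are in the MST → 1.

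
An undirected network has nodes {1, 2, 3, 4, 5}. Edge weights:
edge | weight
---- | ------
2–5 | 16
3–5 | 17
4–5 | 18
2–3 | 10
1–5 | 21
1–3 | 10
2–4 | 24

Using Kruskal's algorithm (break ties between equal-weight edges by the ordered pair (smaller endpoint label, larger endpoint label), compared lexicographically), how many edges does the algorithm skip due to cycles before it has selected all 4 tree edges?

1

Sort edges by weight, then run Kruskal:
1–3 (10): add — endpoints in different components.
2–3 (10): add — endpoints in different components.
2–5 (16): add — endpoints in different components.
3–5 (17): skip — 3 and 5 already connected.
4–5 (18): add — endpoints in different components.
Edges rejected before the tree was complete: 1.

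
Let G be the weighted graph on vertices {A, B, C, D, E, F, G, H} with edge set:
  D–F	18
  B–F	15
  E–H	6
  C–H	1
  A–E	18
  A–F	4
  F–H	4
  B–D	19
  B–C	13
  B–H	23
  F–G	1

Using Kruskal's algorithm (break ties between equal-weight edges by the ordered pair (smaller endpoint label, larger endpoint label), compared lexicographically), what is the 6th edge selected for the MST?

Kruskal: consider edges lightest-first.
C–H (1): add — endpoints in different components.
F–G (1): add — endpoints in different components.
A–F (4): add — endpoints in different components.
F–H (4): add — endpoints in different components.
E–H (6): add — endpoints in different components.
B–C (13): add — endpoints in different components.
B–F (15): skip — B and F already connected.
A–E (18): skip — A and E already connected.
D–F (18): add — endpoints in different components.
The 6th edge added is B–C.

B-C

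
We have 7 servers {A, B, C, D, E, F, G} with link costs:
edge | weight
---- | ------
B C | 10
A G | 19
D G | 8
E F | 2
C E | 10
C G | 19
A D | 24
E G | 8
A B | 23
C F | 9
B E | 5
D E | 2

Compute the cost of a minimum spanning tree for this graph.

Kruskal: consider edges lightest-first.
D E (2): add — endpoints in different components.
E F (2): add — endpoints in different components.
B E (5): add — endpoints in different components.
D G (8): add — endpoints in different components.
E G (8): skip — E and G already connected.
C F (9): add — endpoints in different components.
B C (10): skip — B and C already connected.
C E (10): skip — C and E already connected.
A G (19): add — endpoints in different components.
MST edges: D E, E F, B E, D G, C F, A G; total weight 2+2+5+8+9+19 = 45.

45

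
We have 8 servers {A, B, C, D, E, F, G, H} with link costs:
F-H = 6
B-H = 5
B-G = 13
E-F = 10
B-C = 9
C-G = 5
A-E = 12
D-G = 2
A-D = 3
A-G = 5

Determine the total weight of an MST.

40

Sort edges by weight, then run Kruskal:
D-G (2): add — endpoints in different components.
A-D (3): add — endpoints in different components.
A-G (5): skip — A and G already connected.
B-H (5): add — endpoints in different components.
C-G (5): add — endpoints in different components.
F-H (6): add — endpoints in different components.
B-C (9): add — endpoints in different components.
E-F (10): add — endpoints in different components.
MST edges: D-G, A-D, B-H, C-G, F-H, B-C, E-F; total weight 2+3+5+5+6+9+10 = 40.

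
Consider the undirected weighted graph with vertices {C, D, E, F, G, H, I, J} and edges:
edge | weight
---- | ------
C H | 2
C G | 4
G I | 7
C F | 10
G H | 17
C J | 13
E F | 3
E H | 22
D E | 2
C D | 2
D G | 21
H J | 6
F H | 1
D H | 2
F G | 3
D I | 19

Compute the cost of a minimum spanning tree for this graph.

Kruskal's algorithm — process edges by increasing weight (ties by edge label):
F H (1): add — endpoints in different components.
C D (2): add — endpoints in different components.
C H (2): add — endpoints in different components.
D E (2): add — endpoints in different components.
D H (2): skip — D and H already connected.
E F (3): skip — E and F already connected.
F G (3): add — endpoints in different components.
C G (4): skip — C and G already connected.
H J (6): add — endpoints in different components.
G I (7): add — endpoints in different components.
MST edges: F H, C D, C H, D E, F G, H J, G I; total weight 1+2+2+2+3+6+7 = 23.

23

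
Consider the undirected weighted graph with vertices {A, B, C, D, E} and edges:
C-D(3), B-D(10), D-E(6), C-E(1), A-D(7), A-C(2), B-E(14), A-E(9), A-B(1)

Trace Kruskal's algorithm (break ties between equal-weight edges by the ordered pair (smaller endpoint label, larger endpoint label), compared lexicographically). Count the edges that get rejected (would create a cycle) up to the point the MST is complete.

0

Kruskal's algorithm — process edges by increasing weight (ties by edge label):
A-B (1): add. Components now {A,B} {C} {D} {E}
C-E (1): add. Components now {A,B} {C,E} {D}
A-C (2): add. Components now {A,B,C,E} {D}
C-D (3): add. Components now {A,B,C,D,E}
Edges rejected before the tree was complete: 0.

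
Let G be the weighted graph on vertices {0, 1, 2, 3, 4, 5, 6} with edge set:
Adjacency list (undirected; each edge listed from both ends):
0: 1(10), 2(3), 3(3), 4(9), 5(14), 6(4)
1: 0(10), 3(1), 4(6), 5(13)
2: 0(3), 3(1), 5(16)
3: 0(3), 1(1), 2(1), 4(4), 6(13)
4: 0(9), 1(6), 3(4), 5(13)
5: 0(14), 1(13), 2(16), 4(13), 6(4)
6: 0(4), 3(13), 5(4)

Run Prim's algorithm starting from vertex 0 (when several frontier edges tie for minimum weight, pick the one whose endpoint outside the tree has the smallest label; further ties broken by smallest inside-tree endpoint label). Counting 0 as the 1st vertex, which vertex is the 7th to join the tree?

5

Grow the tree from 0 using Prim:
Step 1: cheapest edge leaving the tree is 0—2 (3); add 2.
Step 2: cheapest edge leaving the tree is 2—3 (1); add 3.
Step 3: cheapest edge leaving the tree is 1—3 (1); add 1.
Step 4: cheapest edge leaving the tree is 3—4 (4); add 4.
Step 5: cheapest edge leaving the tree is 0—6 (4); add 6.
Step 6: cheapest edge leaving the tree is 5—6 (4); add 5.
Vertex order: 0, 2, 3, 1, 4, 6, 5. The 7th vertex is 5.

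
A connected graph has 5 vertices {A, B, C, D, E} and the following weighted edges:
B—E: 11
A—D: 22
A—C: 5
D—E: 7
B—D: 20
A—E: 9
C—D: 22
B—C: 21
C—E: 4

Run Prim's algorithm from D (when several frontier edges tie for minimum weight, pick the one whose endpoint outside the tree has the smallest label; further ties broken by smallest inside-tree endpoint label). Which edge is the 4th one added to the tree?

Grow the tree from D using Prim:
Step 1: cheapest edge leaving the tree is D—E (7); add E.
Step 2: cheapest edge leaving the tree is C—E (4); add C.
Step 3: cheapest edge leaving the tree is A—C (5); add A.
Step 4: cheapest edge leaving the tree is B—E (11); add B.
The 4th edge added is B—E.

B-E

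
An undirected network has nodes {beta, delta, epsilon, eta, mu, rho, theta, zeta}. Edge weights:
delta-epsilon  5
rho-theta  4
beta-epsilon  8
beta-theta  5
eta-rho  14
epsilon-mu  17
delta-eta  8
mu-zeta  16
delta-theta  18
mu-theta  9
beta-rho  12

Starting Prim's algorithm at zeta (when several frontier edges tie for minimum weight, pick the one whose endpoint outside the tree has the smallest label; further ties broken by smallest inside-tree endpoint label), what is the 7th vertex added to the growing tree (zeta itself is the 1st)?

delta

Prim, starting at zeta.
Step 1: cheapest edge leaving the tree is mu-zeta (16); add mu.
Step 2: cheapest edge leaving the tree is mu-theta (9); add theta.
Step 3: cheapest edge leaving the tree is rho-theta (4); add rho.
Step 4: cheapest edge leaving the tree is beta-theta (5); add beta.
Step 5: cheapest edge leaving the tree is beta-epsilon (8); add epsilon.
Step 6: cheapest edge leaving the tree is delta-epsilon (5); add delta.
Step 7: cheapest edge leaving the tree is delta-eta (8); add eta.
Vertex order: zeta, mu, theta, rho, beta, epsilon, delta, eta. The 7th vertex is delta.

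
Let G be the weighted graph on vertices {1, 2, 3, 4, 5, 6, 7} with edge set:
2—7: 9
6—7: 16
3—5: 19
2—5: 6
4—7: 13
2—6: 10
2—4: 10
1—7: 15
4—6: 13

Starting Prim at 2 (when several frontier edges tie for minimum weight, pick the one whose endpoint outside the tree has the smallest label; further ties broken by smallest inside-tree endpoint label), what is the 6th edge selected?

3-5

Prim's algorithm from 2:
Step 1: cheapest edge leaving the tree is 2—5 (6); add 5.
Step 2: cheapest edge leaving the tree is 2—7 (9); add 7.
Step 3: cheapest edge leaving the tree is 2—4 (10); add 4.
Step 4: cheapest edge leaving the tree is 2—6 (10); add 6.
Step 5: cheapest edge leaving the tree is 1—7 (15); add 1.
Step 6: cheapest edge leaving the tree is 3—5 (19); add 3.
The 6th edge added is 3—5.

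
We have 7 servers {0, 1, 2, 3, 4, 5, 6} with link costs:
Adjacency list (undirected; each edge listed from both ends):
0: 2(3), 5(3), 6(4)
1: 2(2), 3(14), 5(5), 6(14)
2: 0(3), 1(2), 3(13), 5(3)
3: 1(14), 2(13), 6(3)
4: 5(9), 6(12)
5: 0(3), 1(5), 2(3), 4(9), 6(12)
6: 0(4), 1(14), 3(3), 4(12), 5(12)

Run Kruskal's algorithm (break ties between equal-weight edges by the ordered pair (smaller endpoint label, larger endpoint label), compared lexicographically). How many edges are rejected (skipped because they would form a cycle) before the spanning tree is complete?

Sort edges by weight, then run Kruskal:
1–2 (2): add. Components now {0} {1,2} {3} {4} {5} {6}
0–2 (3): add. Components now {0,1,2} {3} {4} {5} {6}
0–5 (3): add. Components now {0,1,2,5} {3} {4} {6}
2–5 (3): skip — 2 and 5 already connected.
3–6 (3): add. Components now {0,1,2,5} {3,6} {4}
0–6 (4): add. Components now {0,1,2,3,5,6} {4}
1–5 (5): skip — 1 and 5 already connected.
4–5 (9): add. Components now {0,1,2,3,4,5,6}
Edges rejected before the tree was complete: 2.

2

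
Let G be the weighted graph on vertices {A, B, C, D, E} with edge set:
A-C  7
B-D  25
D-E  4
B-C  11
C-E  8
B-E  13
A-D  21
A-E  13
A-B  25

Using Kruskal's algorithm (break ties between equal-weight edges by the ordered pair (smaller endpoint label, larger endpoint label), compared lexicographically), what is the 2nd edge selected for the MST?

A-C

Sort edges by weight, then run Kruskal:
D-E (4): add. Components now {A} {B} {C} {D,E}
A-C (7): add. Components now {A,C} {B} {D,E}
C-E (8): add. Components now {A,C,D,E} {B}
B-C (11): add. Components now {A,B,C,D,E}
The 2nd edge added is A-C.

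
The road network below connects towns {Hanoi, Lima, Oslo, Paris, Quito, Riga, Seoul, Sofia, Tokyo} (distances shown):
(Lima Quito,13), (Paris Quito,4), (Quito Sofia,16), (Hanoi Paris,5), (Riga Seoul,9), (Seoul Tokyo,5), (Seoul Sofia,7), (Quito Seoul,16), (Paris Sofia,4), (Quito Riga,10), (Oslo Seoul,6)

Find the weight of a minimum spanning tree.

Sort edges by weight, then run Kruskal:
Paris Quito (4): add — endpoints in different components.
Paris Sofia (4): add — endpoints in different components.
Hanoi Paris (5): add — endpoints in different components.
Seoul Tokyo (5): add — endpoints in different components.
Oslo Seoul (6): add — endpoints in different components.
Seoul Sofia (7): add — endpoints in different components.
Riga Seoul (9): add — endpoints in different components.
Quito Riga (10): skip — Riga and Quito already connected.
Lima Quito (13): add — endpoints in different components.
MST edges: Paris Quito, Paris Sofia, Hanoi Paris, Seoul Tokyo, Oslo Seoul, Seoul Sofia, Riga Seoul, Lima Quito; total weight 4+4+5+5+6+7+9+13 = 53.

53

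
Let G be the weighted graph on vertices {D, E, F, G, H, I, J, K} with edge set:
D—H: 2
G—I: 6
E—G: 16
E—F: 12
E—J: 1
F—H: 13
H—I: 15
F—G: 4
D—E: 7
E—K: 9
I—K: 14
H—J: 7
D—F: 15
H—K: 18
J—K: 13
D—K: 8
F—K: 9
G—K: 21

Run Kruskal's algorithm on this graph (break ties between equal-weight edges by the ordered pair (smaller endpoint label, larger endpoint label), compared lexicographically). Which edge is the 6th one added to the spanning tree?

D-K

Kruskal: consider edges lightest-first.
E—J (1): add — endpoints in different components.
D—H (2): add — endpoints in different components.
F—G (4): add — endpoints in different components.
G—I (6): add — endpoints in different components.
D—E (7): add — endpoints in different components.
H—J (7): skip — H and J already connected.
D—K (8): add — endpoints in different components.
E—K (9): skip — E and K already connected.
F—K (9): add — endpoints in different components.
The 6th edge added is D—K.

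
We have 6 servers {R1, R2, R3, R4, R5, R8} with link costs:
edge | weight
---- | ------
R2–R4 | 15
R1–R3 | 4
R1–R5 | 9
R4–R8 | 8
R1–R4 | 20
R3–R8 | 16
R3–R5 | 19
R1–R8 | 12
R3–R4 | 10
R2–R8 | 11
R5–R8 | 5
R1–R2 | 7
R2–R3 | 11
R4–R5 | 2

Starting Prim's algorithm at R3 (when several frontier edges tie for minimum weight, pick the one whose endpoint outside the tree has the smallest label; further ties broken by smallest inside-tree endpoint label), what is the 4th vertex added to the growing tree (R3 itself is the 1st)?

R5

Prim, starting at R3.
Step 1: frontier [R1–R3 4, R3–R4 10, R2–R3 11, R3–R8 16, R3–R5 19] → take R1–R3 (4); add R1.
Step 2: frontier [R1–R2 7, R1–R5 9, R1–R8 12, R1–R4 20, R3–R4 10, R2–R3 11, R3–R8 16, R3–R5 19] → take R1–R2 (7); add R2.
Step 3: frontier [R1–R5 9, R1–R8 12, R1–R4 20, R2–R8 11, R2–R4 15, R3–R4 10, R3–R8 16, R3–R5 19] → take R1–R5 (9); add R5.
Step 4: frontier [R1–R8 12, R1–R4 20, R2–R8 11, R2–R4 15, R3–R4 10, R3–R8 16, R4–R5 2, R5–R8 5] → take R4–R5 (2); add R4.
Step 5: frontier [R1–R8 12, R2–R8 11, R3–R8 16, R4–R8 8, R5–R8 5] → take R5–R8 (5); add R8.
Vertex order: R3, R1, R2, R5, R4, R8. The 4th vertex is R5.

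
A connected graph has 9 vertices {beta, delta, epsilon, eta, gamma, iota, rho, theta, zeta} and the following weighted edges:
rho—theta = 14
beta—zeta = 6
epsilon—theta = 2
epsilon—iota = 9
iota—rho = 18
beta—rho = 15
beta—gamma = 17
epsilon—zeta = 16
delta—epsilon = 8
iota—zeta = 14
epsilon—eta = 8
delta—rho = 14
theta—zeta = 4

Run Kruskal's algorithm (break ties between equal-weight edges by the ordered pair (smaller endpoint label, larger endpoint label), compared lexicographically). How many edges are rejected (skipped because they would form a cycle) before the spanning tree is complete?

Kruskal's algorithm — process edges by increasing weight (ties by edge label):
epsilon—theta (2): add — endpoints in different components.
theta—zeta (4): add — endpoints in different components.
beta—zeta (6): add — endpoints in different components.
delta—epsilon (8): add — endpoints in different components.
epsilon—eta (8): add — endpoints in different components.
epsilon—iota (9): add — endpoints in different components.
delta—rho (14): add — endpoints in different components.
iota—zeta (14): skip — iota and zeta already connected.
rho—theta (14): skip — theta and rho already connected.
beta—rho (15): skip — beta and rho already connected.
epsilon—zeta (16): skip — epsilon and zeta already connected.
beta—gamma (17): add — endpoints in different components.
Edges rejected before the tree was complete: 4.

4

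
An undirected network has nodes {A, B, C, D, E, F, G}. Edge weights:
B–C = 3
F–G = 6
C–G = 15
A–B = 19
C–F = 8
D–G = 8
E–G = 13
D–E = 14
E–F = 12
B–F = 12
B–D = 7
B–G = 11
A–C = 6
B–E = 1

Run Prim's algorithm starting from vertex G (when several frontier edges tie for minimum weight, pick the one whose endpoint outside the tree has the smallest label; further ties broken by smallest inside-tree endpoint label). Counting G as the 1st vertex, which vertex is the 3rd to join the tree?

C

Prim's algorithm from G:
Step 1: frontier [F–G 6, D–G 8, B–G 11, E–G 13, C–G 15] → take F–G (6); add F.
Step 2: frontier [C–F 8, B–F 12, E–F 12, D–G 8, B–G 11, E–G 13, C–G 15] → take C–F (8); add C.
Step 3: frontier [B–C 3, A–C 6, B–F 12, E–F 12, D–G 8, B–G 11, E–G 13] → take B–C (3); add B.
Step 4: frontier [B–E 1, B–D 7, A–B 19, A–C 6, E–F 12, D–G 8, E–G 13] → take B–E (1); add E.
Step 5: frontier [B–D 7, A–B 19, A–C 6, D–E 14, D–G 8] → take A–C (6); add A.
Step 6: frontier [B–D 7, D–E 14, D–G 8] → take B–D (7); add D.
Vertex order: G, F, C, B, E, A, D. The 3rd vertex is C.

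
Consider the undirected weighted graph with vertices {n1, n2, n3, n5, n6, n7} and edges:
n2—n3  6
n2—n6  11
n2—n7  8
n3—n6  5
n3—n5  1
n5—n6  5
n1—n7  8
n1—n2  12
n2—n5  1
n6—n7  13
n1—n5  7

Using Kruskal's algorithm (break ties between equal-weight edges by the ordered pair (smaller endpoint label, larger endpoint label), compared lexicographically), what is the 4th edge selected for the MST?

Sort edges by weight, then run Kruskal:
n2—n5 (1): add. Components now {n3} {n1} {n2,n5} {n7} {n6}
n3—n5 (1): add. Components now {n2,n3,n5} {n1} {n7} {n6}
n3—n6 (5): add. Components now {n2,n3,n5,n6} {n1} {n7}
n5—n6 (5): skip — n5 and n6 already connected.
n2—n3 (6): skip — n3 and n2 already connected.
n1—n5 (7): add. Components now {n1,n2,n3,n5,n6} {n7}
n1—n7 (8): add. Components now {n1,n2,n3,n5,n6,n7}
The 4th edge added is n1—n5.

n1-n5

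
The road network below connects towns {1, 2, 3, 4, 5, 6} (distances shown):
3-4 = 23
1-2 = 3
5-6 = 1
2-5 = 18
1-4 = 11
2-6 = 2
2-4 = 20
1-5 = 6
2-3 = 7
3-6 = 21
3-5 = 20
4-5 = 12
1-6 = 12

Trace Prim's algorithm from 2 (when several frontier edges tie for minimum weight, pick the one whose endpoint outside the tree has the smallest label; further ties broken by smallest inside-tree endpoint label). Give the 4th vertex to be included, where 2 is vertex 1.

Grow the tree from 2 using Prim:
Step 1: frontier [2-6 2, 1-2 3, 2-3 7, 2-5 18, 2-4 20] → take 2-6 (2); add 6.
Step 2: frontier [1-2 3, 2-3 7, 2-5 18, 2-4 20, 5-6 1, 1-6 12, 3-6 21] → take 5-6 (1); add 5.
Step 3: frontier [1-2 3, 2-3 7, 2-4 20, 1-5 6, 4-5 12, 3-5 20, 1-6 12, 3-6 21] → take 1-2 (3); add 1.
Step 4: frontier [1-4 11, 2-3 7, 2-4 20, 4-5 12, 3-5 20, 3-6 21] → take 2-3 (7); add 3.
Step 5: frontier [1-4 11, 2-4 20, 3-4 23, 4-5 12] → take 1-4 (11); add 4.
Vertex order: 2, 6, 5, 1, 3, 4. The 4th vertex is 1.

1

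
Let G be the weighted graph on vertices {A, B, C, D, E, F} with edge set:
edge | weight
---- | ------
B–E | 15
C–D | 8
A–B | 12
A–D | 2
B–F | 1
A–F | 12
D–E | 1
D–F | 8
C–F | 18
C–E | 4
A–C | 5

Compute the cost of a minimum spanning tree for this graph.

16

Kruskal: consider edges lightest-first.
B–F (1): add — endpoints in different components.
D–E (1): add — endpoints in different components.
A–D (2): add — endpoints in different components.
C–E (4): add — endpoints in different components.
A–C (5): skip — A and C already connected.
C–D (8): skip — C and D already connected.
D–F (8): add — endpoints in different components.
MST edges: B–F, D–E, A–D, C–E, D–F; total weight 1+1+2+4+8 = 16.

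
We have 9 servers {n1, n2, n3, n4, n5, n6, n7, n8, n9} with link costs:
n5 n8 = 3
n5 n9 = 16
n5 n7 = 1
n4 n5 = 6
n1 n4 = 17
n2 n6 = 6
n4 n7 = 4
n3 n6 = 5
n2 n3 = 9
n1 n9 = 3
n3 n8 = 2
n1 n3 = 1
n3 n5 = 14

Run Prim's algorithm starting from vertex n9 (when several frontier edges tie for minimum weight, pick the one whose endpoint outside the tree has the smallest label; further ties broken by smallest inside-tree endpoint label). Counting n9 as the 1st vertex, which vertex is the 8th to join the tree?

n6

Grow the tree from n9 using Prim:
Step 1: cheapest edge leaving the tree is n1 n9 (3); add n1.
Step 2: cheapest edge leaving the tree is n1 n3 (1); add n3.
Step 3: cheapest edge leaving the tree is n3 n8 (2); add n8.
Step 4: cheapest edge leaving the tree is n5 n8 (3); add n5.
Step 5: cheapest edge leaving the tree is n5 n7 (1); add n7.
Step 6: cheapest edge leaving the tree is n4 n7 (4); add n4.
Step 7: cheapest edge leaving the tree is n3 n6 (5); add n6.
Step 8: cheapest edge leaving the tree is n2 n6 (6); add n2.
Vertex order: n9, n1, n3, n8, n5, n7, n4, n6, n2. The 8th vertex is n6.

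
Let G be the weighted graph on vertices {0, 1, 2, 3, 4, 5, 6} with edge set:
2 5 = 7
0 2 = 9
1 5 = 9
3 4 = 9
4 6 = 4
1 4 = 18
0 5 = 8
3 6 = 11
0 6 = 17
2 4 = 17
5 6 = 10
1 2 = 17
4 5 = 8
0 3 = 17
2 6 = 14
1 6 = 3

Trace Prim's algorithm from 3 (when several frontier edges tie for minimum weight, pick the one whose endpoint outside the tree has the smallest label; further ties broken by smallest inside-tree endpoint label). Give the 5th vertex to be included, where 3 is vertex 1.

5

Prim, starting at 3.
Step 1: cheapest edge leaving the tree is 3 4 (9); add 4.
Step 2: cheapest edge leaving the tree is 4 6 (4); add 6.
Step 3: cheapest edge leaving the tree is 1 6 (3); add 1.
Step 4: cheapest edge leaving the tree is 4 5 (8); add 5.
Step 5: cheapest edge leaving the tree is 2 5 (7); add 2.
Step 6: cheapest edge leaving the tree is 0 5 (8); add 0.
Vertex order: 3, 4, 6, 1, 5, 2, 0. The 5th vertex is 5.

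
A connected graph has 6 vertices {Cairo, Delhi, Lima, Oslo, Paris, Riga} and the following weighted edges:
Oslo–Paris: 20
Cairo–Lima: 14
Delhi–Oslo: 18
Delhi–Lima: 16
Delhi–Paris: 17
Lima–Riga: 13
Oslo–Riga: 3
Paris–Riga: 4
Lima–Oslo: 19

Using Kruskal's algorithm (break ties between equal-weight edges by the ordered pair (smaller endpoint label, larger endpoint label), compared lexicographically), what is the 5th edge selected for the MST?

Delhi-Lima

Sort edges by weight, then run Kruskal:
Oslo–Riga (3): add. Components now {Lima} {Cairo} {Oslo,Riga} {Paris} {Delhi}
Paris–Riga (4): add. Components now {Lima} {Cairo} {Oslo,Paris,Riga} {Delhi}
Lima–Riga (13): add. Components now {Lima,Oslo,Paris,Riga} {Cairo} {Delhi}
Cairo–Lima (14): add. Components now {Cairo,Lima,Oslo,Paris,Riga} {Delhi}
Delhi–Lima (16): add. Components now {Cairo,Delhi,Lima,Oslo,Paris,Riga}
The 5th edge added is Delhi–Lima.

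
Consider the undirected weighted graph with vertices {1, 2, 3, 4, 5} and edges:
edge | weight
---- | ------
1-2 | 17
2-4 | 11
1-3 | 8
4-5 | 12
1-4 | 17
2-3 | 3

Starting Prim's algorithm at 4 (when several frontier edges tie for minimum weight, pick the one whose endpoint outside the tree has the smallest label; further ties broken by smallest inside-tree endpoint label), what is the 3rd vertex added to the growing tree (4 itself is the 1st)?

Prim, starting at 4.
Step 1: frontier [2-4 11, 4-5 12, 1-4 17] → take 2-4 (11); add 2.
Step 2: frontier [2-3 3, 1-2 17, 4-5 12, 1-4 17] → take 2-3 (3); add 3.
Step 3: frontier [1-2 17, 1-3 8, 4-5 12, 1-4 17] → take 1-3 (8); add 1.
Step 4: frontier [4-5 12] → take 4-5 (12); add 5.
Vertex order: 4, 2, 3, 1, 5. The 3rd vertex is 3.

3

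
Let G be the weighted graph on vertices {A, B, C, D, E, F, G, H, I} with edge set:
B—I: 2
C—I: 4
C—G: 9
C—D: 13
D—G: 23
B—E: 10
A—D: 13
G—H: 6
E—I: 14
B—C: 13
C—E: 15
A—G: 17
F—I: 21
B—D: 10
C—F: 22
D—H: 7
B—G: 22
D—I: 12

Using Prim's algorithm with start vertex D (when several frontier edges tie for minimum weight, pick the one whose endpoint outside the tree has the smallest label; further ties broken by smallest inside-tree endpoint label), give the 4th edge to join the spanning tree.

Prim's algorithm from D:
Step 1: cheapest edge leaving the tree is D—H (7); add H.
Step 2: cheapest edge leaving the tree is G—H (6); add G.
Step 3: cheapest edge leaving the tree is C—G (9); add C.
Step 4: cheapest edge leaving the tree is C—I (4); add I.
Step 5: cheapest edge leaving the tree is B—I (2); add B.
Step 6: cheapest edge leaving the tree is B—E (10); add E.
Step 7: cheapest edge leaving the tree is A—D (13); add A.
Step 8: cheapest edge leaving the tree is F—I (21); add F.
The 4th edge added is C—I.

C-I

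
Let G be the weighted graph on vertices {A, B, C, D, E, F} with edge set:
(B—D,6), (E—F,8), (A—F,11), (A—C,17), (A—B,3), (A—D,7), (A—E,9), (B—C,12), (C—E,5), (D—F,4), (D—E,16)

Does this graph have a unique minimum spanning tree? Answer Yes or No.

Yes

Sort edges by weight, then run Kruskal:
A—B (3): add — endpoints in different components.
D—F (4): add — endpoints in different components.
C—E (5): add — endpoints in different components.
B—D (6): add — endpoints in different components.
A—D (7): skip — A and D already connected.
E—F (8): add — endpoints in different components.
Every non-tree edge has weight strictly greater than the heaviest edge on the tree path between its endpoints, so the MST is unique.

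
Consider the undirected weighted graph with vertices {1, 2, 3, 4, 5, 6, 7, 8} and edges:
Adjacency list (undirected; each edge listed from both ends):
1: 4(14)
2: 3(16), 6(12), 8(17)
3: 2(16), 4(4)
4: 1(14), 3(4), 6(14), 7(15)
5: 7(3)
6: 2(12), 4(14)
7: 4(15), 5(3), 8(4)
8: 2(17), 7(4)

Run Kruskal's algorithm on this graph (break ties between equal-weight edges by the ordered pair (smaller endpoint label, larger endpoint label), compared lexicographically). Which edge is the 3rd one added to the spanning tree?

Kruskal's algorithm — process edges by increasing weight (ties by edge label):
5–7 (3): add — endpoints in different components.
3–4 (4): add — endpoints in different components.
7–8 (4): add — endpoints in different components.
2–6 (12): add — endpoints in different components.
1–4 (14): add — endpoints in different components.
4–6 (14): add — endpoints in different components.
4–7 (15): add — endpoints in different components.
The 3rd edge added is 7–8.

7-8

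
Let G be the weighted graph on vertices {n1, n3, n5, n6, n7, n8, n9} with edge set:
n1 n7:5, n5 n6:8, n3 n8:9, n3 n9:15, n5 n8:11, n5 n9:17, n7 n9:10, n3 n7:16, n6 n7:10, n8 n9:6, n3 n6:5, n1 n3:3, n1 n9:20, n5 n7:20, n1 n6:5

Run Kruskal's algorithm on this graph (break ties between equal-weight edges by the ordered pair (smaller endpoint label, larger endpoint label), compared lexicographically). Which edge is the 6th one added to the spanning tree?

Sort edges by weight, then run Kruskal:
n1 n3 (3): add. Components now {n1,n3} {n5} {n9} {n6} {n7} {n8}
n1 n6 (5): add. Components now {n1,n3,n6} {n5} {n9} {n7} {n8}
n1 n7 (5): add. Components now {n1,n3,n6,n7} {n5} {n9} {n8}
n3 n6 (5): skip — n6 and n3 already connected.
n8 n9 (6): add. Components now {n1,n3,n6,n7} {n5} {n8,n9}
n5 n6 (8): add. Components now {n1,n3,n5,n6,n7} {n8,n9}
n3 n8 (9): add. Components now {n1,n3,n5,n6,n7,n8,n9}
The 6th edge added is n3 n8.

n3-n8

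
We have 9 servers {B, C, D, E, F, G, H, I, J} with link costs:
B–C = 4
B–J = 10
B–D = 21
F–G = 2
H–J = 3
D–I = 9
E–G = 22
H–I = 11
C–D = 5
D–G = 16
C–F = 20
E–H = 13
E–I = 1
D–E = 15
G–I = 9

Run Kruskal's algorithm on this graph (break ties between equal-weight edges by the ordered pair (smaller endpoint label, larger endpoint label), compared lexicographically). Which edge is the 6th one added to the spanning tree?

Sort edges by weight, then run Kruskal:
E–I (1): add — endpoints in different components.
F–G (2): add — endpoints in different components.
H–J (3): add — endpoints in different components.
B–C (4): add — endpoints in different components.
C–D (5): add — endpoints in different components.
D–I (9): add — endpoints in different components.
G–I (9): add — endpoints in different components.
B–J (10): add — endpoints in different components.
The 6th edge added is D–I.

D-I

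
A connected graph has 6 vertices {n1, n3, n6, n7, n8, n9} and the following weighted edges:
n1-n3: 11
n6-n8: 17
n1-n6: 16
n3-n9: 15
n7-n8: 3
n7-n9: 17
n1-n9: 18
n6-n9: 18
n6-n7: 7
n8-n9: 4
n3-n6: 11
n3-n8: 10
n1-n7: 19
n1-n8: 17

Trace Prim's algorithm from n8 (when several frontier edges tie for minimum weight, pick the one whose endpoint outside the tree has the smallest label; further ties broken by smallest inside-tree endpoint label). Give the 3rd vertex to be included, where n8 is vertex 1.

n9

Prim, starting at n8.
Step 1: frontier [n7-n8 3, n8-n9 4, n3-n8 10, n1-n8 17, n6-n8 17] → take n7-n8 (3); add n7.
Step 2: frontier [n6-n7 7, n7-n9 17, n1-n7 19, n8-n9 4, n3-n8 10, n1-n8 17, n6-n8 17] → take n8-n9 (4); add n9.
Step 3: frontier [n6-n7 7, n1-n7 19, n3-n8 10, n1-n8 17, n6-n8 17, n3-n9 15, n1-n9 18, n6-n9 18] → take n6-n7 (7); add n6.
Step 4: frontier [n3-n6 11, n1-n6 16, n1-n7 19, n3-n8 10, n1-n8 17, n3-n9 15, n1-n9 18] → take n3-n8 (10); add n3.
Step 5: frontier [n1-n3 11, n1-n6 16, n1-n7 19, n1-n8 17, n1-n9 18] → take n1-n3 (11); add n1.
Vertex order: n8, n7, n9, n6, n3, n1. The 3rd vertex is n9.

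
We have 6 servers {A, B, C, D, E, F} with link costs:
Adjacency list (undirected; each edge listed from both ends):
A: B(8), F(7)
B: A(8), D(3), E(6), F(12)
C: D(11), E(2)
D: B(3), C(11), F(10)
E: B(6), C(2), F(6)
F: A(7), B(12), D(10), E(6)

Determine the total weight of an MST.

Grow the tree from B using Prim:
Step 1: frontier [B D 3, B E 6, A B 8, B F 12] → take B D (3); add D.
Step 2: frontier [B E 6, A B 8, B F 12, D F 10, C D 11] → take B E (6); add E.
Step 3: frontier [A B 8, B F 12, D F 10, C D 11, C E 2, E F 6] → take C E (2); add C.
Step 4: frontier [A B 8, B F 12, D F 10, E F 6] → take E F (6); add F.
Step 5: frontier [A B 8, A F 7] → take A F (7); add A.
MST edges: B D, B E, C E, E F, A F; total weight 3+6+2+6+7 = 24.

24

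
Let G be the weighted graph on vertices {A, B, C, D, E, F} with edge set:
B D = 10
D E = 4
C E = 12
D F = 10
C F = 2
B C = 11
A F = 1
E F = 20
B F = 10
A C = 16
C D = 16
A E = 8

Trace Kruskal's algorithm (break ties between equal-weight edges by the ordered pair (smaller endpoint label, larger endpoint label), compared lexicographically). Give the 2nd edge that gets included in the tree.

C-F

Kruskal: consider edges lightest-first.
A F (1): add — endpoints in different components.
C F (2): add — endpoints in different components.
D E (4): add — endpoints in different components.
A E (8): add — endpoints in different components.
B D (10): add — endpoints in different components.
The 2nd edge added is C F.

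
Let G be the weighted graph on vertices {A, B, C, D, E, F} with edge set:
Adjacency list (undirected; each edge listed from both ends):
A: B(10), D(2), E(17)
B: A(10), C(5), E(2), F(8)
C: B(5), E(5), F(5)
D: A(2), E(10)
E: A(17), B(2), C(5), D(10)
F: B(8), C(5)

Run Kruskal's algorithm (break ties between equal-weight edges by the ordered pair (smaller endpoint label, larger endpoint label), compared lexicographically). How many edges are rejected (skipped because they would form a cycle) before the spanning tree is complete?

2

Kruskal: consider edges lightest-first.
A–D (2): add. Components now {A,D} {B} {C} {E} {F}
B–E (2): add. Components now {A,D} {B,E} {C} {F}
B–C (5): add. Components now {A,D} {B,C,E} {F}
C–E (5): skip — C and E already connected.
C–F (5): add. Components now {A,D} {B,C,E,F}
B–F (8): skip — B and F already connected.
A–B (10): add. Components now {A,B,C,D,E,F}
Edges rejected before the tree was complete: 2.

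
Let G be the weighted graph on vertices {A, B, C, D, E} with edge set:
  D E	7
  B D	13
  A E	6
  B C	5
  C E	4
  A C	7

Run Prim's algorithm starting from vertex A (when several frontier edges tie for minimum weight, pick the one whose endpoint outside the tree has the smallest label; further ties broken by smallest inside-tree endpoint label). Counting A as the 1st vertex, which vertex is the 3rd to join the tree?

Grow the tree from A using Prim:
Step 1: frontier [A E 6, A C 7] → take A E (6); add E.
Step 2: frontier [A C 7, C E 4, D E 7] → take C E (4); add C.
Step 3: frontier [B C 5, D E 7] → take B C (5); add B.
Step 4: frontier [B D 13, D E 7] → take D E (7); add D.
Vertex order: A, E, C, B, D. The 3rd vertex is C.

C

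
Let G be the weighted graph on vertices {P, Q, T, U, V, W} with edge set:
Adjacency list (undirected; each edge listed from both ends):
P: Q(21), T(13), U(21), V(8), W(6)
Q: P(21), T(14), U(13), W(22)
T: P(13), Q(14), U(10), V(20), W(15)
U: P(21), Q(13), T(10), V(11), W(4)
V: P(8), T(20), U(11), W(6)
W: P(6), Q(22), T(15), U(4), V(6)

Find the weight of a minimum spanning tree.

39

Prim's algorithm from T:
Step 1: frontier [T U 10, P T 13, Q T 14, T W 15, T V 20] → take T U (10); add U.
Step 2: frontier [P T 13, Q T 14, T W 15, T V 20, U W 4, U V 11, Q U 13, P U 21] → take U W (4); add W.
Step 3: frontier [P T 13, Q T 14, T V 20, U V 11, Q U 13, P U 21, P W 6, V W 6, Q W 22] → take P W (6); add P.
Step 4: frontier [P V 8, P Q 21, Q T 14, T V 20, U V 11, Q U 13, V W 6, Q W 22] → take V W (6); add V.
Step 5: frontier [P Q 21, Q T 14, Q U 13, Q W 22] → take Q U (13); add Q.
MST edges: T U, U W, P W, V W, Q U; total weight 10+4+6+6+13 = 39.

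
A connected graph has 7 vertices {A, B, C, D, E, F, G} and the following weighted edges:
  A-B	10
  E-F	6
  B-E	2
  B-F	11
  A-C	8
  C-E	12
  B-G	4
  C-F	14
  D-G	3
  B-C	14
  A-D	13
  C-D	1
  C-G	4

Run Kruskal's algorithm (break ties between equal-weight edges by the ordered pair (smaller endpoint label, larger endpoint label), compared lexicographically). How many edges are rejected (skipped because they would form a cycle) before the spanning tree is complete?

1

Kruskal's algorithm — process edges by increasing weight (ties by edge label):
C-D (1): add. Components now {A} {B} {C,D} {E} {F} {G}
B-E (2): add. Components now {A} {B,E} {C,D} {F} {G}
D-G (3): add. Components now {A} {B,E} {C,D,G} {F}
B-G (4): add. Components now {A} {B,C,D,E,G} {F}
C-G (4): skip — C and G already connected.
E-F (6): add. Components now {A} {B,C,D,E,F,G}
A-C (8): add. Components now {A,B,C,D,E,F,G}
Edges rejected before the tree was complete: 1.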